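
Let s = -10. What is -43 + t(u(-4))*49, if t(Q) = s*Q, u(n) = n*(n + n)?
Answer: -15723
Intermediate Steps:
u(n) = 2*n**2 (u(n) = n*(2*n) = 2*n**2)
t(Q) = -10*Q
-43 + t(u(-4))*49 = -43 - 20*(-4)**2*49 = -43 - 20*16*49 = -43 - 10*32*49 = -43 - 320*49 = -43 - 15680 = -15723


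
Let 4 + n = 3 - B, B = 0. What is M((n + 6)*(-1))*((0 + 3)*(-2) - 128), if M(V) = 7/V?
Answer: 938/5 ≈ 187.60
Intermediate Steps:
n = -1 (n = -4 + (3 - 1*0) = -4 + (3 + 0) = -4 + 3 = -1)
M((n + 6)*(-1))*((0 + 3)*(-2) - 128) = (7/(((-1 + 6)*(-1))))*((0 + 3)*(-2) - 128) = (7/((5*(-1))))*(3*(-2) - 128) = (7/(-5))*(-6 - 128) = (7*(-⅕))*(-134) = -7/5*(-134) = 938/5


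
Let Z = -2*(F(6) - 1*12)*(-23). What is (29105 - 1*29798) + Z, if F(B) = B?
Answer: -969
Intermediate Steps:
Z = -276 (Z = -2*(6 - 1*12)*(-23) = -2*(6 - 12)*(-23) = -2*(-6)*(-23) = 12*(-23) = -276)
(29105 - 1*29798) + Z = (29105 - 1*29798) - 276 = (29105 - 29798) - 276 = -693 - 276 = -969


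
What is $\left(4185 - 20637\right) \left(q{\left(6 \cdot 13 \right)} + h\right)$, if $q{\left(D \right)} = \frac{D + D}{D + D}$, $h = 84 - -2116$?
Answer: $-36210852$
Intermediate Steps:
$h = 2200$ ($h = 84 + 2116 = 2200$)
$q{\left(D \right)} = 1$ ($q{\left(D \right)} = \frac{2 D}{2 D} = 2 D \frac{1}{2 D} = 1$)
$\left(4185 - 20637\right) \left(q{\left(6 \cdot 13 \right)} + h\right) = \left(4185 - 20637\right) \left(1 + 2200\right) = \left(-16452\right) 2201 = -36210852$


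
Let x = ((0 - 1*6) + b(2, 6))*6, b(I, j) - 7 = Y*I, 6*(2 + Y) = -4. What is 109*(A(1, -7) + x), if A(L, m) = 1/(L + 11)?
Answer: -33899/12 ≈ -2824.9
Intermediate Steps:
Y = -8/3 (Y = -2 + (1/6)*(-4) = -2 - 2/3 = -8/3 ≈ -2.6667)
A(L, m) = 1/(11 + L)
b(I, j) = 7 - 8*I/3
x = -26 (x = ((0 - 1*6) + (7 - 8/3*2))*6 = ((0 - 6) + (7 - 16/3))*6 = (-6 + 5/3)*6 = -13/3*6 = -26)
109*(A(1, -7) + x) = 109*(1/(11 + 1) - 26) = 109*(1/12 - 26) = 109*(-311/12) = -33899/12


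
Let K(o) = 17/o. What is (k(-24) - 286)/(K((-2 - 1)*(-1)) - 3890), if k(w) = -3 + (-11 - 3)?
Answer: 909/11653 ≈ 0.078006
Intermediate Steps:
k(w) = -17 (k(w) = -3 - 14 = -17)
(k(-24) - 286)/(K((-2 - 1)*(-1)) - 3890) = (-17 - 286)/(17/(((-2 - 1)*(-1))) - 3890) = -303/(17/((-3*(-1))) - 3890) = -303/(17/3 - 3890) = -303/(-11653/3) = -303*(-3/11653) = 909/11653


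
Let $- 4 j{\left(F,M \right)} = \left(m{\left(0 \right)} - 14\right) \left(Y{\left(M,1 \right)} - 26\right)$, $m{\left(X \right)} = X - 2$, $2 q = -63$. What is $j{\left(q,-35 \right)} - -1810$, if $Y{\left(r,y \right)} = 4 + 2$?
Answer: $1730$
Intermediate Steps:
$q = - \frac{63}{2}$ ($q = \frac{1}{2} \left(-63\right) = - \frac{63}{2} \approx -31.5$)
$m{\left(X \right)} = -2 + X$ ($m{\left(X \right)} = X - 2 = -2 + X$)
$Y{\left(r,y \right)} = 6$
$j{\left(F,M \right)} = -80$ ($j{\left(F,M \right)} = - \frac{\left(\left(-2 + 0\right) - 14\right) \left(6 - 26\right)}{4} = - \frac{\left(-2 - 14\right) \left(-20\right)}{4} = - \frac{\left(-16\right) \left(-20\right)}{4} = \left(- \frac{1}{4}\right) 320 = -80$)
$j{\left(q,-35 \right)} - -1810 = -80 - -1810 = -80 + 1810 = 1730$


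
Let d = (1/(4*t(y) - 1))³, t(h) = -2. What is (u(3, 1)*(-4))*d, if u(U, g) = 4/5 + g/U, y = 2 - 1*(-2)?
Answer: 68/10935 ≈ 0.0062186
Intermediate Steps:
y = 4 (y = 2 + 2 = 4)
u(U, g) = ⅘ + g/U (u(U, g) = 4*(⅕) + g/U = ⅘ + g/U)
d = -1/729 (d = (1/(4*(-2) - 1))³ = (1/(-8 - 1))³ = (1/(-9))³ = (1*(-⅑))³ = (-⅑)³ = -1/729 ≈ -0.0013717)
(u(3, 1)*(-4))*d = ((⅘ + 1/3)*(-4))*(-1/729) = ((⅘ + 1*(⅓))*(-4))*(-1/729) = ((⅘ + ⅓)*(-4))*(-1/729) = ((17/15)*(-4))*(-1/729) = -68/15*(-1/729) = 68/10935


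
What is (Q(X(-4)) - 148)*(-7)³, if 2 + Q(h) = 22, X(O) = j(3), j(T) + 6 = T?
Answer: 43904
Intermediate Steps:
j(T) = -6 + T
X(O) = -3 (X(O) = -6 + 3 = -3)
Q(h) = 20 (Q(h) = -2 + 22 = 20)
(Q(X(-4)) - 148)*(-7)³ = (20 - 148)*(-7)³ = -128*(-343) = 43904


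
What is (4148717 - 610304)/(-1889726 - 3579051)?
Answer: -3538413/5468777 ≈ -0.64702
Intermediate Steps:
(4148717 - 610304)/(-1889726 - 3579051) = 3538413/(-5468777) = 3538413*(-1/5468777) = -3538413/5468777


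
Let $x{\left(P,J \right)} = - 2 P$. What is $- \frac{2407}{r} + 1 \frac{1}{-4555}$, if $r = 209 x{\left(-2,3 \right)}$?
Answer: $- \frac{10964721}{3807980} \approx -2.8794$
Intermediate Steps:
$r = 836$ ($r = 209 \left(\left(-2\right) \left(-2\right)\right) = 209 \cdot 4 = 836$)
$- \frac{2407}{r} + 1 \frac{1}{-4555} = - \frac{2407}{836} + 1 \frac{1}{-4555} = \left(-2407\right) \frac{1}{836} + 1 \left(- \frac{1}{4555}\right) = - \frac{2407}{836} - \frac{1}{4555} = - \frac{10964721}{3807980}$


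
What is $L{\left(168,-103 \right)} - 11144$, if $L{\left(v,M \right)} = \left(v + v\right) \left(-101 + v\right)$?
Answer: $11368$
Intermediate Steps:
$L{\left(v,M \right)} = 2 v \left(-101 + v\right)$
$L{\left(168,-103 \right)} - 11144 = 2 \cdot 168 \left(-101 + 168\right) - 11144 = 2 \cdot 168 \cdot 67 - 11144 = 22512 - 11144 = 11368$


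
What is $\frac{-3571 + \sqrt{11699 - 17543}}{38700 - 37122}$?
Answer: $- \frac{3571}{1578} + \frac{i \sqrt{1461}}{789} \approx -2.263 + 0.048445 i$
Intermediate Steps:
$\frac{-3571 + \sqrt{11699 - 17543}}{38700 - 37122} = \frac{-3571 + \sqrt{-5844}}{1578} = \left(-3571 + 2 i \sqrt{1461}\right) \frac{1}{1578} = - \frac{3571}{1578} + \frac{i \sqrt{1461}}{789}$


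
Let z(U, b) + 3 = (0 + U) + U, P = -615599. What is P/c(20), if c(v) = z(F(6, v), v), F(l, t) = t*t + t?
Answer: -615599/837 ≈ -735.48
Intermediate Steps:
F(l, t) = t + t² (F(l, t) = t² + t = t + t²)
z(U, b) = -3 + 2*U (z(U, b) = -3 + ((0 + U) + U) = -3 + (U + U) = -3 + 2*U)
c(v) = -3 + 2*v*(1 + v) (c(v) = -3 + 2*(v*(1 + v)) = -3 + 2*v*(1 + v))
P/c(20) = -615599/(-3 + 2*20*(1 + 20)) = -615599/(-3 + 2*20*21) = -615599/(-3 + 840) = -615599/837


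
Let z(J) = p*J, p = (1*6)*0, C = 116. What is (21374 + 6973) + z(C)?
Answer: 28347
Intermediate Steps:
p = 0 (p = 6*0 = 0)
z(J) = 0 (z(J) = 0*J = 0)
(21374 + 6973) + z(C) = (21374 + 6973) + 0 = 28347 + 0 = 28347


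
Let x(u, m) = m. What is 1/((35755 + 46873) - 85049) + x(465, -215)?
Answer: -520516/2421 ≈ -215.00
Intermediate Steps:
1/((35755 + 46873) - 85049) + x(465, -215) = 1/((35755 + 46873) - 85049) - 215 = 1/(82628 - 85049) - 215 = 1/(-2421) - 215 = -1/2421 - 215 = -520516/2421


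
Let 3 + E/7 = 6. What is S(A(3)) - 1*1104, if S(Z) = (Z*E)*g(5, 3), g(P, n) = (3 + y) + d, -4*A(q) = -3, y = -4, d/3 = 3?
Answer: -978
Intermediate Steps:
d = 9 (d = 3*3 = 9)
E = 21 (E = -21 + 7*6 = -21 + 42 = 21)
A(q) = 3/4 (A(q) = -1/4*(-3) = 3/4)
g(P, n) = 8 (g(P, n) = (3 - 4) + 9 = -1 + 9 = 8)
S(Z) = 168*Z (S(Z) = (Z*21)*8 = (21*Z)*8 = 168*Z)
S(A(3)) - 1*1104 = 168*(3/4) - 1*1104 = 126 - 1104 = -978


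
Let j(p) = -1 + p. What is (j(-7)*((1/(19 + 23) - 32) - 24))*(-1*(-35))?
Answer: 47020/3 ≈ 15673.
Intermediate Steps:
(j(-7)*((1/(19 + 23) - 32) - 24))*(-1*(-35)) = ((-1 - 7)*((1/(19 + 23) - 32) - 24))*(-1*(-35)) = -8*((1/42 - 32) - 24)*35 = -8*(-1343/42 - 24)*35 = -8*(-2351/42)*35 = (9404/21)*35 = 47020/3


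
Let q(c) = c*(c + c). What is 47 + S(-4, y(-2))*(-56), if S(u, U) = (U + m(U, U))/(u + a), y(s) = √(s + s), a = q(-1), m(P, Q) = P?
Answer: 47 + 112*I ≈ 47.0 + 112.0*I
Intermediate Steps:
q(c) = 2*c² (q(c) = c*(2*c) = 2*c²)
a = 2 (a = 2*(-1)² = 2*1 = 2)
y(s) = √2*√s (y(s) = √(2*s) = √2*√s)
S(u, U) = 2*U/(2 + u) (S(u, U) = (U + U)/(u + 2) = (2*U)/(2 + u) = 2*U/(2 + u))
47 + S(-4, y(-2))*(-56) = 47 + (2*(√2*√(-2))/(2 - 4))*(-56) = 47 + (2*(√2*(I*√2))/(-2))*(-56) = 47 + (2*(2*I)*(-½))*(-56) = 47 - 2*I*(-56) = 47 + 112*I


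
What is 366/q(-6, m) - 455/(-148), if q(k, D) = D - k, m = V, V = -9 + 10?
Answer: 57353/1036 ≈ 55.360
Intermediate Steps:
V = 1
m = 1
366/q(-6, m) - 455/(-148) = 366/(1 - 1*(-6)) - 455/(-148) = 366/(1 + 6) - 455*(-1/148) = 366/7 + 455/148 = 57353/1036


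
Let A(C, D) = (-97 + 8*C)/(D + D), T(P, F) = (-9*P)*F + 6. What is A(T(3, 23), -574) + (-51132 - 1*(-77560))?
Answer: 30344361/1148 ≈ 26432.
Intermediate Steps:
T(P, F) = 6 - 9*F*P (T(P, F) = -9*F*P + 6 = 6 - 9*F*P)
A(C, D) = (-97 + 8*C)/(2*D) (A(C, D) = (-97 + 8*C)/((2*D)) = (-97 + 8*C)*(1/(2*D)) = (-97 + 8*C)/(2*D))
A(T(3, 23), -574) + (-51132 - 1*(-77560)) = (1/2)*(-97 + 8*(6 - 9*23*3))/(-574) + (-51132 - 1*(-77560)) = (1/2)*(-1/574)*(-97 + 8*(6 - 621)) + (-51132 + 77560) = (1/2)*(-1/574)*(-97 + 8*(-615)) + 26428 = (1/2)*(-1/574)*(-97 - 4920) + 26428 = (1/2)*(-1/574)*(-5017) + 26428 = 5017/1148 + 26428 = 30344361/1148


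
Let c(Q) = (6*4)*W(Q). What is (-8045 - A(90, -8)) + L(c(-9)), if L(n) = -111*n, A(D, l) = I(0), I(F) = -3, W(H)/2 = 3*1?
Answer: -24026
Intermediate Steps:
W(H) = 6 (W(H) = 2*(3*1) = 2*3 = 6)
A(D, l) = -3
c(Q) = 144 (c(Q) = (6*4)*6 = 24*6 = 144)
(-8045 - A(90, -8)) + L(c(-9)) = (-8045 - 1*(-3)) - 111*144 = (-8045 + 3) - 15984 = -8042 - 15984 = -24026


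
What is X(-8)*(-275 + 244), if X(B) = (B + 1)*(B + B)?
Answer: -3472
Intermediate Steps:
X(B) = 2*B*(1 + B) (X(B) = (1 + B)*(2*B) = 2*B*(1 + B))
X(-8)*(-275 + 244) = (2*(-8)*(1 - 8))*(-275 + 244) = (2*(-8)*(-7))*(-31) = 112*(-31) = -3472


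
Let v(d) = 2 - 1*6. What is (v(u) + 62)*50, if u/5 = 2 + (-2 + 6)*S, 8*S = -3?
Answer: 2900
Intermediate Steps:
S = -3/8 (S = (⅛)*(-3) = -3/8 ≈ -0.37500)
u = 5/2 (u = 5*(2 + (-2 + 6)*(-3/8)) = 5*(2 + 4*(-3/8)) = 5*(2 - 3/2) = 5*(½) = 5/2 ≈ 2.5000)
v(d) = -4 (v(d) = 2 - 6 = -4)
(v(u) + 62)*50 = (-4 + 62)*50 = 58*50 = 2900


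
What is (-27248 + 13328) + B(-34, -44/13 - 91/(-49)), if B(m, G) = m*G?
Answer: -1261994/91 ≈ -13868.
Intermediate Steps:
B(m, G) = G*m
(-27248 + 13328) + B(-34, -44/13 - 91/(-49)) = (-27248 + 13328) + (-44/13 - 91/(-49))*(-34) = -13920 + (-44*1/13 - 91*(-1/49))*(-34) = -13920 + (-44/13 + 13/7)*(-34) = -13920 - 139/91*(-34) = -13920 + 4726/91 = -1261994/91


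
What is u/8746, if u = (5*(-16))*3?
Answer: -120/4373 ≈ -0.027441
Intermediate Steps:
u = -240 (u = -80*3 = -240)
u/8746 = -240/8746 = -240*1/8746 = -120/4373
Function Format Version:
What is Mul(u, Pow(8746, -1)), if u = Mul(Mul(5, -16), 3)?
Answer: Rational(-120, 4373) ≈ -0.027441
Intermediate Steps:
u = -240 (u = Mul(-80, 3) = -240)
Mul(u, Pow(8746, -1)) = Mul(-240, Pow(8746, -1)) = Mul(-240, Rational(1, 8746)) = Rational(-120, 4373)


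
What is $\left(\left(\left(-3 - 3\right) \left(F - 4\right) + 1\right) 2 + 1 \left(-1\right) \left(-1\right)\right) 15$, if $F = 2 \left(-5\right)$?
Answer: $2565$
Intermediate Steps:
$F = -10$
$\left(\left(\left(-3 - 3\right) \left(F - 4\right) + 1\right) 2 + 1 \left(-1\right) \left(-1\right)\right) 15 = \left(\left(\left(-3 - 3\right) \left(-10 - 4\right) + 1\right) 2 + 1 \left(-1\right) \left(-1\right)\right) 15 = \left(\left(\left(-6\right) \left(-14\right) + 1\right) 2 - -1\right) 15 = \left(\left(84 + 1\right) 2 + 1\right) 15 = \left(85 \cdot 2 + 1\right) 15 = \left(170 + 1\right) 15 = 171 \cdot 15 = 2565$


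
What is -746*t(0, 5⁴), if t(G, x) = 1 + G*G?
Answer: -746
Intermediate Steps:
t(G, x) = 1 + G²
-746*t(0, 5⁴) = -746*(1 + 0²) = -746*(1 + 0) = -746*1 = -746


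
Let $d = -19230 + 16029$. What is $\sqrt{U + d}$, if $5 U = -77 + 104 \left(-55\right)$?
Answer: $\frac{i \sqrt{109010}}{5} \approx 66.033 i$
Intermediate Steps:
$d = -3201$
$U = - \frac{5797}{5}$ ($U = \frac{-77 + 104 \left(-55\right)}{5} = \frac{-77 - 5720}{5} = \frac{1}{5} \left(-5797\right) = - \frac{5797}{5} \approx -1159.4$)
$\sqrt{U + d} = \sqrt{- \frac{5797}{5} - 3201} = \sqrt{- \frac{21802}{5}} = \frac{i \sqrt{109010}}{5}$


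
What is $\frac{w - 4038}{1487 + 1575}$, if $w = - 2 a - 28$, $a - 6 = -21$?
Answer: $- \frac{2018}{1531} \approx -1.3181$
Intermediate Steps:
$a = -15$ ($a = 6 - 21 = -15$)
$w = 2$ ($w = \left(-2\right) \left(-15\right) - 28 = 30 - 28 = 2$)
$\frac{w - 4038}{1487 + 1575} = \frac{2 - 4038}{1487 + 1575} = - \frac{4036}{3062} = \left(-4036\right) \frac{1}{3062} = - \frac{2018}{1531}$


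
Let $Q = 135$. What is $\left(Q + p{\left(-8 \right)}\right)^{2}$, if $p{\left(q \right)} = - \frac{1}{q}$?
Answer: $\frac{1168561}{64} \approx 18259.0$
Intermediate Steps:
$\left(Q + p{\left(-8 \right)}\right)^{2} = \left(135 - \frac{1}{-8}\right)^{2} = \left(135 - - \frac{1}{8}\right)^{2} = \left(135 + \frac{1}{8}\right)^{2} = \left(\frac{1081}{8}\right)^{2} = \frac{1168561}{64}$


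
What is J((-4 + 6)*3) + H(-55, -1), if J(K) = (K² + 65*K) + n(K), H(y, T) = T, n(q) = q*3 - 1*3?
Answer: 440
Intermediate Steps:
n(q) = -3 + 3*q (n(q) = 3*q - 3 = -3 + 3*q)
J(K) = -3 + K² + 68*K (J(K) = (K² + 65*K) + (-3 + 3*K) = -3 + K² + 68*K)
J((-4 + 6)*3) + H(-55, -1) = (-3 + ((-4 + 6)*3)² + 68*((-4 + 6)*3)) - 1 = (-3 + (2*3)² + 68*(2*3)) - 1 = (-3 + 6² + 68*6) - 1 = (-3 + 36 + 408) - 1 = 441 - 1 = 440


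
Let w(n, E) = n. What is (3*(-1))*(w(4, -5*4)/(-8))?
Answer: 3/2 ≈ 1.5000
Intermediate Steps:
(3*(-1))*(w(4, -5*4)/(-8)) = (3*(-1))*(4/(-8)) = -12*(-1)/8 = -3*(-½) = 3/2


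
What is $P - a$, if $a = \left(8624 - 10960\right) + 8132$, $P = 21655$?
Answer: $15859$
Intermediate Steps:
$a = 5796$ ($a = -2336 + 8132 = 5796$)
$P - a = 21655 - 5796 = 15859$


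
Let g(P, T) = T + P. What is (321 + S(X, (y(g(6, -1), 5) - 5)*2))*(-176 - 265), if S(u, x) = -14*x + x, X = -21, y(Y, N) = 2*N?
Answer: -84231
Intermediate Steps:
g(P, T) = P + T
S(u, x) = -13*x
(321 + S(X, (y(g(6, -1), 5) - 5)*2))*(-176 - 265) = (321 - 13*(2*5 - 5)*2)*(-176 - 265) = (321 - 13*(10 - 5)*2)*(-441) = (321 - 65*2)*(-441) = (321 - 13*10)*(-441) = (321 - 130)*(-441) = 191*(-441) = -84231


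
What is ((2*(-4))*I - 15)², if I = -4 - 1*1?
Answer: 625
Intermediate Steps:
I = -5 (I = -4 - 1 = -5)
((2*(-4))*I - 15)² = ((2*(-4))*(-5) - 15)² = (-8*(-5) - 15)² = (40 - 15)² = 25² = 625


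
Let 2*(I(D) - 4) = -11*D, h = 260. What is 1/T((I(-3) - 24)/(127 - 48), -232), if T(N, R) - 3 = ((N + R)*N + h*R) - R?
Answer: -24964/1499705299 ≈ -1.6646e-5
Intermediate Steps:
I(D) = 4 - 11*D/2 (I(D) = 4 + (-11*D)/2 = 4 - 11*D/2)
T(N, R) = 3 + 259*R + N*(N + R) (T(N, R) = 3 + (((N + R)*N + 260*R) - R) = 3 + ((N*(N + R) + 260*R) - R) = 3 + ((260*R + N*(N + R)) - R) = 3 + (259*R + N*(N + R)) = 3 + 259*R + N*(N + R))
1/T((I(-3) - 24)/(127 - 48), -232) = 1/(3 + (((4 - 11/2*(-3)) - 24)/(127 - 48))² + 259*(-232) + (((4 - 11/2*(-3)) - 24)/(127 - 48))*(-232)) = 1/(3 + (((4 + 33/2) - 24)/79)² - 60088 + (((4 + 33/2) - 24)/79)*(-232)) = 1/(3 + ((41/2 - 24)*(1/79))² - 60088 + ((41/2 - 24)*(1/79))*(-232)) = 1/(3 + (-7/2*1/79)² - 60088 - 7/2*1/79*(-232)) = 1/(3 + (-7/158)² - 60088 - 7/158*(-232)) = 1/(3 + 49/24964 - 60088 + 812/79) = 1/(-1499705299/24964) = -24964/1499705299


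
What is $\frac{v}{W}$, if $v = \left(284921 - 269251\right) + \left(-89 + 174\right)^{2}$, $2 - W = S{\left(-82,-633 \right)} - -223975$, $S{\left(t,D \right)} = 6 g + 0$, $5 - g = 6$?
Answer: $- \frac{22895}{223967} \approx -0.10222$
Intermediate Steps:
$g = -1$ ($g = 5 - 6 = -1$)
$S{\left(t,D \right)} = -6$ ($S{\left(t,D \right)} = 6 \left(-1\right) + 0 = -6 + 0 = -6$)
$W = -223967$ ($W = 2 - \left(-6 - -223975\right) = 2 - \left(-6 + 223975\right) = 2 - 223969 = -223967$)
$v = 22895$ ($v = 15670 + 85^{2} = 15670 + 7225 = 22895$)
$\frac{v}{W} = \frac{22895}{-223967} = 22895 \left(- \frac{1}{223967}\right) = - \frac{22895}{223967}$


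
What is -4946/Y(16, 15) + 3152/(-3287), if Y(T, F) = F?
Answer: -16304782/49305 ≈ -330.69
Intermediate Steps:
-4946/Y(16, 15) + 3152/(-3287) = -4946/15 + 3152/(-3287) = -4946*1/15 + 3152*(-1/3287) = -4946/15 - 3152/3287 = -16304782/49305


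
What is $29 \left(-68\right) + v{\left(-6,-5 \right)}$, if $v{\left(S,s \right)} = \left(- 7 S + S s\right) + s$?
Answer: $-1905$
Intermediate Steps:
$v{\left(S,s \right)} = s - 7 S + S s$
$29 \left(-68\right) + v{\left(-6,-5 \right)} = 29 \left(-68\right) - -67 = -1972 + \left(-5 + 42 + 30\right) = -1972 + 67 = -1905$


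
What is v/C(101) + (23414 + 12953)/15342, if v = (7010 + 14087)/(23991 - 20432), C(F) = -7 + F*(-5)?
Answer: 32972284081/13978157568 ≈ 2.3588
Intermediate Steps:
C(F) = -7 - 5*F
v = 21097/3559 ≈ 5.9278
v/C(101) + (23414 + 12953)/15342 = 21097/(3559*(-7 - 5*101)) + (23414 + 12953)/15342 = 21097/(3559*(-7 - 505)) + 36367*(1/15342) = (21097/3559)/(-512) + 36367/15342 = (21097/3559)*(-1/512) + 36367/15342 = -21097/1822208 + 36367/15342 = 32972284081/13978157568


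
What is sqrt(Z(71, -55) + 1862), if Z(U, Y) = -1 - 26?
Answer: sqrt(1835) ≈ 42.837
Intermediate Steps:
Z(U, Y) = -27
sqrt(Z(71, -55) + 1862) = sqrt(-27 + 1862) = sqrt(1835)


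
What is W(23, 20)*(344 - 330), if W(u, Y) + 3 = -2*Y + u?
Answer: -280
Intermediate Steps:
W(u, Y) = -3 + u - 2*Y (W(u, Y) = -3 + (-2*Y + u) = -3 + (u - 2*Y) = -3 + u - 2*Y)
W(23, 20)*(344 - 330) = (-3 + 23 - 2*20)*(344 - 330) = (-3 + 23 - 40)*14 = -20*14 = -280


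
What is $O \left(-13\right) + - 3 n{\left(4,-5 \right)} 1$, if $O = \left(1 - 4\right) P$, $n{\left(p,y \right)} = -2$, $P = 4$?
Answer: $162$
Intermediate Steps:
$O = -12$ ($O = \left(1 - 4\right) 4 = \left(-3\right) 4 = -12$)
$O \left(-13\right) + - 3 n{\left(4,-5 \right)} 1 = \left(-12\right) \left(-13\right) + \left(-3\right) \left(-2\right) 1 = 156 + 6 \cdot 1 = 156 + 6 = 162$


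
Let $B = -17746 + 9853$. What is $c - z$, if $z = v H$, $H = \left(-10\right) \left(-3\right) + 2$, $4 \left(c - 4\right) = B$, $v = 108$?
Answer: $- \frac{21701}{4} \approx -5425.3$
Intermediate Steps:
$B = -7893$
$c = - \frac{7877}{4}$ ($c = 4 + \frac{1}{4} \left(-7893\right) = 4 - \frac{7893}{4} = - \frac{7877}{4} \approx -1969.3$)
$H = 32$ ($H = 30 + 2 = 32$)
$z = 3456$ ($z = 108 \cdot 32 = 3456$)
$c - z = - \frac{7877}{4} - 3456 = - \frac{21701}{4}$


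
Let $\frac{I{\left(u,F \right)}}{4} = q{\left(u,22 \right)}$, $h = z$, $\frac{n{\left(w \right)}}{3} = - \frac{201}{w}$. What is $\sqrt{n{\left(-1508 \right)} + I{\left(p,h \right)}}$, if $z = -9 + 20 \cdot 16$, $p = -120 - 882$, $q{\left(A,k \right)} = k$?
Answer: $\frac{\sqrt{50256739}}{754} \approx 9.4021$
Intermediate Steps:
$n{\left(w \right)} = - \frac{603}{w}$ ($n{\left(w \right)} = 3 \left(- \frac{201}{w}\right) = - \frac{603}{w}$)
$p = -1002$
$z = 311$ ($z = -9 + 320 = 311$)
$h = 311$
$I{\left(u,F \right)} = 88$ ($I{\left(u,F \right)} = 4 \cdot 22 = 88$)
$\sqrt{n{\left(-1508 \right)} + I{\left(p,h \right)}} = \sqrt{- \frac{603}{-1508} + 88} = \sqrt{\left(-603\right) \left(- \frac{1}{1508}\right) + 88} = \sqrt{\frac{603}{1508} + 88} = \sqrt{\frac{133307}{1508}} = \frac{\sqrt{50256739}}{754}$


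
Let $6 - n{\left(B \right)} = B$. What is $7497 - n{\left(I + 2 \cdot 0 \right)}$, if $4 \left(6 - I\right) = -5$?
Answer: $\frac{29993}{4} \approx 7498.3$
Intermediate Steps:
$I = \frac{29}{4}$ ($I = 6 - - \frac{5}{4} = 6 + \frac{5}{4} = \frac{29}{4} \approx 7.25$)
$n{\left(B \right)} = 6 - B$
$7497 - n{\left(I + 2 \cdot 0 \right)} = 7497 - \left(6 - \left(\frac{29}{4} + 2 \cdot 0\right)\right) = 7497 - \left(6 - \left(\frac{29}{4} + 0\right)\right) = 7497 - \left(6 - \frac{29}{4}\right) = 7497 - - \frac{5}{4} = 7497 + \frac{5}{4} = \frac{29993}{4}$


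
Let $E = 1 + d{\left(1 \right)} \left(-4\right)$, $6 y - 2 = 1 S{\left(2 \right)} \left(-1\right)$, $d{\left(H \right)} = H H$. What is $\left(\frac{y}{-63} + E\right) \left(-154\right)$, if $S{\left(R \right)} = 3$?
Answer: $\frac{12463}{27} \approx 461.59$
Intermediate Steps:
$d{\left(H \right)} = H^{2}$
$y = - \frac{1}{6}$ ($y = \frac{1}{3} + \frac{1 \cdot 3 \left(-1\right)}{6} = \frac{1}{3} + \frac{3 \left(-1\right)}{6} = \frac{1}{3} + \frac{1}{6} \left(-3\right) = \frac{1}{3} - \frac{1}{2} = - \frac{1}{6} \approx -0.16667$)
$E = -3$ ($E = 1 + 1^{2} \left(-4\right) = 1 + 1 \left(-4\right) = 1 - 4 = -3$)
$\left(\frac{y}{-63} + E\right) \left(-154\right) = \left(- \frac{1}{6 \left(-63\right)} - 3\right) \left(-154\right) = \left(\left(- \frac{1}{6}\right) \left(- \frac{1}{63}\right) - 3\right) \left(-154\right) = \left(\frac{1}{378} - 3\right) \left(-154\right) = \left(- \frac{1133}{378}\right) \left(-154\right) = \frac{12463}{27}$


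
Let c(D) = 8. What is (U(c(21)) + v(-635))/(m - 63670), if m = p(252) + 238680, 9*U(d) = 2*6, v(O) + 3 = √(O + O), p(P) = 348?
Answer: -5/526074 + I*√1270/175358 ≈ -9.5044e-6 + 0.00020322*I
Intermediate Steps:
v(O) = -3 + √2*√O (v(O) = -3 + √(O + O) = -3 + √(2*O) = -3 + √2*√O)
U(d) = 4/3 (U(d) = (2*6)/9 = (⅑)*12 = 4/3)
m = 239028 (m = 348 + 238680 = 239028)
(U(c(21)) + v(-635))/(m - 63670) = (4/3 + (-3 + √2*√(-635)))/(239028 - 63670) = (4/3 + (-3 + √2*(I*√635)))/175358 = (4/3 + (-3 + I*√1270))*(1/175358) = (-5/3 + I*√1270)*(1/175358) = -5/526074 + I*√1270/175358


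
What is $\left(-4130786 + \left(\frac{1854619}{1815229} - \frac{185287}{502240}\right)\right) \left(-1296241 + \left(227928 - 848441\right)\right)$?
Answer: $\frac{6456541131645358977069}{815456720} \approx 7.9177 \cdot 10^{12}$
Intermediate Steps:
$\left(-4130786 + \left(\frac{1854619}{1815229} - \frac{185287}{502240}\right)\right) \left(-1296241 + \left(227928 - 848441\right)\right) = \left(-4130786 + \left(1854619 \cdot \frac{1}{1815229} - \frac{4309}{11680}\right)\right) \left(-1296241 + \left(227928 - 848441\right)\right) = \left(-4130786 + \left(\frac{142663}{139633} - \frac{4309}{11680}\right)\right) \left(-1296241 - 620513\right) = \left(-4130786 + \frac{1064625243}{1630913440}\right) \left(-1916754\right) = \left(- \frac{6736953340538597}{1630913440}\right) \left(-1916754\right) = \frac{6456541131645358977069}{815456720}$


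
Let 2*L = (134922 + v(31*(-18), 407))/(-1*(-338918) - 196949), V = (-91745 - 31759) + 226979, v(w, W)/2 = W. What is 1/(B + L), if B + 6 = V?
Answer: 141969/14689458329 ≈ 9.6647e-6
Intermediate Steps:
v(w, W) = 2*W
V = 103475 (V = -123504 + 226979 = 103475)
B = 103469 (B = -6 + 103475 = 103469)
L = 67868/141969 (L = ((134922 + 2*407)/(-1*(-338918) - 196949))/2 = ((134922 + 814)/(338918 - 196949))/2 = (135736/141969)/2 = (135736*(1/141969))/2 = (1/2)*(135736/141969) = 67868/141969 ≈ 0.47805)
1/(B + L) = 1/(103469 + 67868/141969) = 1/(14689458329/141969) = 141969/14689458329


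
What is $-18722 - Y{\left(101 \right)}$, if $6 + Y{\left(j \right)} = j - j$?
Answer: $-18716$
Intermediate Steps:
$Y{\left(j \right)} = -6$ ($Y{\left(j \right)} = -6 + \left(j - j\right) = -6 + 0 = -6$)
$-18722 - Y{\left(101 \right)} = -18722 - -6 = -18722 + 6 = -18716$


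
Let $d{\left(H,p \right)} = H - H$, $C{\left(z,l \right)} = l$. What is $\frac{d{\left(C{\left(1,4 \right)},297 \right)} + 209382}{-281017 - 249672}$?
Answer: $- \frac{209382}{530689} \approx -0.39455$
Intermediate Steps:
$d{\left(H,p \right)} = 0$
$\frac{d{\left(C{\left(1,4 \right)},297 \right)} + 209382}{-281017 - 249672} = \frac{0 + 209382}{-281017 - 249672} = \frac{209382}{-530689} = 209382 \left(- \frac{1}{530689}\right) = - \frac{209382}{530689}$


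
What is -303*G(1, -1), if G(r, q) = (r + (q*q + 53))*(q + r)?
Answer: 0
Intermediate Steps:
G(r, q) = (q + r)*(53 + r + q²) (G(r, q) = (r + (q² + 53))*(q + r) = (r + (53 + q²))*(q + r) = (53 + r + q²)*(q + r) = (q + r)*(53 + r + q²))
-303*G(1, -1) = -303*((-1)³ + 1² + 53*(-1) + 53*1 - 1*1 + 1*(-1)²) = -303*(-1 + 1 - 53 + 53 - 1 + 1*1) = -303*(-1 + 1 - 53 + 53 - 1 + 1) = -303*0 = 0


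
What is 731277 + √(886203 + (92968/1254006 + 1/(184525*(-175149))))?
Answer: 731277 + √976469381719715508787962199374/1049693937435 ≈ 7.3222e+5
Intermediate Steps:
731277 + √(886203 + (92968/1254006 + 1/(184525*(-175149)))) = 731277 + √(886203 + (92968*(1/1254006) + (1/184525)*(-1/175149))) = 731277 + √(886203 + (46484/627003 - 1/32319369225)) = 731277 + √(886203 + 12840457764341/173199499676775) = 731277 + √(153489929052514799666/173199499676775) = 731277 + √976469381719715508787962199374/1049693937435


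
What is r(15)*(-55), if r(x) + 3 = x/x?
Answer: 110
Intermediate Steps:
r(x) = -2 (r(x) = -3 + x/x = -3 + 1 = -2)
r(15)*(-55) = -2*(-55) = 110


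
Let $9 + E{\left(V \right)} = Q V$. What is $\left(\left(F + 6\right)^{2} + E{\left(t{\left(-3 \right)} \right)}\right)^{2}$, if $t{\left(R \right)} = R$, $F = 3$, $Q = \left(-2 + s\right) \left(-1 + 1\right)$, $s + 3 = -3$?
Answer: $5184$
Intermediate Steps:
$s = -6$ ($s = -3 - 3 = -6$)
$Q = 0$ ($Q = \left(-2 - 6\right) \left(-1 + 1\right) = \left(-8\right) 0 = 0$)
$E{\left(V \right)} = -9$ ($E{\left(V \right)} = -9 + 0 V = -9 + 0 = -9$)
$\left(\left(F + 6\right)^{2} + E{\left(t{\left(-3 \right)} \right)}\right)^{2} = \left(\left(3 + 6\right)^{2} - 9\right)^{2} = \left(9^{2} - 9\right)^{2} = \left(81 - 9\right)^{2} = 72^{2} = 5184$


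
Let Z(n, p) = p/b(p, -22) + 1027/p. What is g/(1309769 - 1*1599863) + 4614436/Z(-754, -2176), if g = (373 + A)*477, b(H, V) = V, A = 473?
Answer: 5340043702163417/113919478659 ≈ 46876.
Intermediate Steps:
Z(n, p) = 1027/p - p/22 (Z(n, p) = p/(-22) + 1027/p = p*(-1/22) + 1027/p = -p/22 + 1027/p = 1027/p - p/22)
g = 403542 (g = (373 + 473)*477 = 846*477 = 403542)
g/(1309769 - 1*1599863) + 4614436/Z(-754, -2176) = 403542/(1309769 - 1*1599863) + 4614436/(1027/(-2176) - 1/22*(-2176)) = 403542/(1309769 - 1599863) + 4614436/(1027*(-1/2176) + 1088/11) = 403542/(-290094) + 4614436/(-1027/2176 + 1088/11) = 403542*(-1/290094) + 4614436/(2356191/23936) = -67257/48349 + 4614436*(23936/2356191) = -67257/48349 + 110451140096/2356191 = 5340043702163417/113919478659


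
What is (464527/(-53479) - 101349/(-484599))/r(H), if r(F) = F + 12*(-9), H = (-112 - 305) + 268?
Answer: 73229758834/2220126189899 ≈ 0.032984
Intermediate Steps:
H = -149 (H = -417 + 268 = -149)
r(F) = -108 + F (r(F) = F - 108 = -108 + F)
(464527/(-53479) - 101349/(-484599))/r(H) = (464527/(-53479) - 101349/(-484599))/(-108 - 149) = (464527*(-1/53479) - 101349*(-1/484599))/(-257) = (-464527/53479 + 33783/161533)*(-1/257) = -73229758834/8638623307*(-1/257) = 73229758834/2220126189899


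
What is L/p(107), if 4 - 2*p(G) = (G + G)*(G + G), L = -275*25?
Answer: 6875/22896 ≈ 0.30027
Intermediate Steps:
L = -6875
p(G) = 2 - 2*G**2 (p(G) = 2 - (G + G)*(G + G)/2 = 2 - 2*G*2*G/2 = 2 - 2*G**2)
L/p(107) = -6875/(2 - 2*107**2) = -6875/(2 - 2*11449) = -6875/(2 - 22898) = -6875/(-22896) = -6875*(-1/22896) = 6875/22896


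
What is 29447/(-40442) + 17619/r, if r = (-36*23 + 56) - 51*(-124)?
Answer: 274528927/112266992 ≈ 2.4453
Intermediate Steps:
r = 5552 (r = (-828 + 56) - 1*(-6324) = -772 + 6324 = 5552)
29447/(-40442) + 17619/r = 29447/(-40442) + 17619/5552 = 29447*(-1/40442) + 17619*(1/5552) = -29447/40442 + 17619/5552 = 274528927/112266992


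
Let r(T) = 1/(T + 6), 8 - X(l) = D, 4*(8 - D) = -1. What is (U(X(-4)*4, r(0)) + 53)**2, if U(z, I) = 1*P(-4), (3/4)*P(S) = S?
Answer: 20449/9 ≈ 2272.1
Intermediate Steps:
D = 33/4 (D = 8 - 1/4*(-1) = 8 + 1/4 = 33/4 ≈ 8.2500)
P(S) = 4*S/3
X(l) = -1/4 (X(l) = 8 - 1*33/4 = 8 - 33/4 = -1/4)
r(T) = 1/(6 + T)
U(z, I) = -16/3 (U(z, I) = 1*((4/3)*(-4)) = 1*(-16/3) = -16/3)
(U(X(-4)*4, r(0)) + 53)**2 = (-16/3 + 53)**2 = (143/3)**2 = 20449/9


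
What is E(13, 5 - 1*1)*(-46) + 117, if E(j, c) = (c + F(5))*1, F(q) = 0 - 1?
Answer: -21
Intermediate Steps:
F(q) = -1
E(j, c) = -1 + c (E(j, c) = (c - 1)*1 = (-1 + c)*1 = -1 + c)
E(13, 5 - 1*1)*(-46) + 117 = (-1 + (5 - 1*1))*(-46) + 117 = (-1 + (5 - 1))*(-46) + 117 = (-1 + 4)*(-46) + 117 = 3*(-46) + 117 = -138 + 117 = -21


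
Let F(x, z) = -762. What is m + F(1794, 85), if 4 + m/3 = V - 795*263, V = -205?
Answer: -628644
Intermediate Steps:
m = -627882 (m = -12 + 3*(-205 - 795*263) = -12 + 3*(-205 - 209085) = -12 + 3*(-209290) = -12 - 627870 = -627882)
m + F(1794, 85) = -627882 - 762 = -628644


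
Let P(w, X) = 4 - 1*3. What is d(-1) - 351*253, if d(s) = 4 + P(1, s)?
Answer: -88798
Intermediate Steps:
P(w, X) = 1 (P(w, X) = 4 - 3 = 1)
d(s) = 5 (d(s) = 4 + 1 = 5)
d(-1) - 351*253 = 5 - 351*253 = 5 - 88803 = -88798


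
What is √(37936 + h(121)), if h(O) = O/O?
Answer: √37937 ≈ 194.77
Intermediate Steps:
h(O) = 1
√(37936 + h(121)) = √(37936 + 1) = √37937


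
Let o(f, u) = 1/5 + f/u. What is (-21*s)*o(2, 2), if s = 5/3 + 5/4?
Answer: -147/2 ≈ -73.500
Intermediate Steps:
o(f, u) = 1/5 + f/u (o(f, u) = 1*(1/5) + f/u = 1/5 + f/u)
s = 35/12 (s = 5*(1/3) + 5*(1/4) = 5/3 + 5/4 = 35/12 ≈ 2.9167)
(-21*s)*o(2, 2) = (-21*35/12)*((2 + (1/5)*2)/2) = -245*(2 + 2/5)/8 = -245*12/(8*5) = -245/4*6/5 = -147/2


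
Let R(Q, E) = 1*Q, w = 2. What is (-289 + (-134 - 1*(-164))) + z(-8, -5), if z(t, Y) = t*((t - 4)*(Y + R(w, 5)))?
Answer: -547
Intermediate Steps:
R(Q, E) = Q
z(t, Y) = t*(-4 + t)*(2 + Y) (z(t, Y) = t*((t - 4)*(Y + 2)) = t*((-4 + t)*(2 + Y)) = t*(-4 + t)*(2 + Y))
(-289 + (-134 - 1*(-164))) + z(-8, -5) = (-289 + (-134 - 1*(-164))) - 8*(-8 - 4*(-5) + 2*(-8) - 5*(-8)) = (-289 + (-134 + 164)) - 8*(-8 + 20 - 16 + 40) = (-289 + 30) - 8*36 = -259 - 288 = -547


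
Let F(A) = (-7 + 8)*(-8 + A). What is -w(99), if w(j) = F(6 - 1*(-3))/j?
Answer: -1/99 ≈ -0.010101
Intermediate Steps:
F(A) = -8 + A (F(A) = 1*(-8 + A) = -8 + A)
w(j) = 1/j (w(j) = (-8 + (6 - 1*(-3)))/j = (-8 + (6 + 3))/j = (-8 + 9)/j = 1/j)
-w(99) = -1/99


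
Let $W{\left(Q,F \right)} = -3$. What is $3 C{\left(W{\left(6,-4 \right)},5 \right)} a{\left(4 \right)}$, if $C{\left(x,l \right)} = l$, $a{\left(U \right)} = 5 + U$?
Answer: $135$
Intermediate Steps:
$3 C{\left(W{\left(6,-4 \right)},5 \right)} a{\left(4 \right)} = 3 \cdot 5 \left(5 + 4\right) = 15 \cdot 9 = 135$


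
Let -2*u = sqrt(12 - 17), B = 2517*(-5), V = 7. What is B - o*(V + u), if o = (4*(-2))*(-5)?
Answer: -12865 + 20*I*sqrt(5) ≈ -12865.0 + 44.721*I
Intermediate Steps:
B = -12585
o = 40 (o = -8*(-5) = 40)
u = -I*sqrt(5)/2 (u = -sqrt(12 - 17)/2 = -I*sqrt(5)/2 ≈ -1.118*I)
B - o*(V + u) = -12585 - 40*(7 - I*sqrt(5)/2) = -12585 - (280 - 20*I*sqrt(5)) = -12585 + (-280 + 20*I*sqrt(5)) = -12865 + 20*I*sqrt(5)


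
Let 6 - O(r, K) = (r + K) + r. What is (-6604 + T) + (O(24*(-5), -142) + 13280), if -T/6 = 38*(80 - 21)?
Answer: -6388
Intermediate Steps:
T = -13452 (T = -228*(80 - 21) = -228*59 = -6*2242 = -13452)
O(r, K) = 6 - K - 2*r (O(r, K) = 6 - ((r + K) + r) = 6 - ((K + r) + r) = 6 - (K + 2*r) = 6 + (-K - 2*r) = 6 - K - 2*r)
(-6604 + T) + (O(24*(-5), -142) + 13280) = (-6604 - 13452) + ((6 - 1*(-142) - 48*(-5)) + 13280) = -20056 + ((6 + 142 - 2*(-120)) + 13280) = -20056 + ((6 + 142 + 240) + 13280) = -20056 + (388 + 13280) = -20056 + 13668 = -6388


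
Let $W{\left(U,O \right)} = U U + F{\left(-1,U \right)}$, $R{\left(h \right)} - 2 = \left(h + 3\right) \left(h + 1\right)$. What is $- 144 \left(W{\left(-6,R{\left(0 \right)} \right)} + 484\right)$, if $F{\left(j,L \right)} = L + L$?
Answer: $-73152$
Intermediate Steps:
$R{\left(h \right)} = 2 + \left(1 + h\right) \left(3 + h\right)$ ($R{\left(h \right)} = 2 + \left(h + 3\right) \left(h + 1\right) = 2 + \left(3 + h\right) \left(1 + h\right) = 2 + \left(1 + h\right) \left(3 + h\right)$)
$F{\left(j,L \right)} = 2 L$
$W{\left(U,O \right)} = U^{2} + 2 U$ ($W{\left(U,O \right)} = U U + 2 U = U^{2} + 2 U$)
$- 144 \left(W{\left(-6,R{\left(0 \right)} \right)} + 484\right) = - 144 \left(- 6 \left(2 - 6\right) + 484\right) = - 144 \left(\left(-6\right) \left(-4\right) + 484\right) = - 144 \left(24 + 484\right) = \left(-144\right) 508 = -73152$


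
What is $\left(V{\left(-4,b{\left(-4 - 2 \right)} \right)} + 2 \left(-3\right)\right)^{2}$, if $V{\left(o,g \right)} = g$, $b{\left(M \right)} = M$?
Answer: $144$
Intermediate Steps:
$\left(V{\left(-4,b{\left(-4 - 2 \right)} \right)} + 2 \left(-3\right)\right)^{2} = \left(\left(-4 - 2\right) + 2 \left(-3\right)\right)^{2} = \left(\left(-4 - 2\right) - 6\right)^{2} = \left(-6 - 6\right)^{2} = \left(-12\right)^{2} = 144$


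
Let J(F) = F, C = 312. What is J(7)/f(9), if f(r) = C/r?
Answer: 21/104 ≈ 0.20192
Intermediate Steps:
f(r) = 312/r
J(7)/f(9) = 7/((312/9)) = 7/((312*(⅑))) = 7/(104/3) = 7*(3/104) = 21/104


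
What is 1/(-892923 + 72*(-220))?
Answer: -1/908763 ≈ -1.1004e-6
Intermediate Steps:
1/(-892923 + 72*(-220)) = 1/(-892923 - 15840) = 1/(-908763) = -1/908763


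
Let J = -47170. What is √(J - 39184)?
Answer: I*√86354 ≈ 293.86*I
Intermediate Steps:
√(J - 39184) = √(-47170 - 39184) = √(-86354) = I*√86354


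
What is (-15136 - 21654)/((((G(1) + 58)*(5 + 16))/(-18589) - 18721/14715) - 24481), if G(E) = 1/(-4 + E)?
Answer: 10063431196650/6696828426469 ≈ 1.5027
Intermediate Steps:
(-15136 - 21654)/((((G(1) + 58)*(5 + 16))/(-18589) - 18721/14715) - 24481) = (-15136 - 21654)/((((1/(-4 + 1) + 58)*(5 + 16))/(-18589) - 18721/14715) - 24481) = -36790/((((1/(-3) + 58)*21)*(-1/18589) - 18721*1/14715) - 24481) = -36790/((((-⅓ + 58)*21)*(-1/18589) - 18721/14715) - 24481) = -36790/((((173/3)*21)*(-1/18589) - 18721/14715) - 24481) = -36790/((1211*(-1/18589) - 18721/14715) - 24481) = -36790/((-1211/18589 - 18721/14715) - 24481) = -36790/(-365824534/273537135 - 24481) = -36790/(-6696828426469/273537135) = -36790*(-273537135/6696828426469) = 10063431196650/6696828426469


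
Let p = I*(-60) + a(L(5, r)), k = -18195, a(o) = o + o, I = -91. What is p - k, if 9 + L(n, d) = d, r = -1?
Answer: 23635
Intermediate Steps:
L(n, d) = -9 + d
a(o) = 2*o
p = 5440 (p = -91*(-60) + 2*(-9 - 1) = 5460 + 2*(-10) = 5460 - 20 = 5440)
p - k = 5440 - 1*(-18195) = 5440 + 18195 = 23635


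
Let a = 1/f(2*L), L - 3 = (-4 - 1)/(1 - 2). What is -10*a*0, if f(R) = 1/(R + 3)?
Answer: 0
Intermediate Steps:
L = 8 (L = 3 + (-4 - 1)/(1 - 2) = 3 - 5/(-1) = 3 - 5*(-1) = 3 + 5 = 8)
f(R) = 1/(3 + R)
a = 19 (a = 1/(1/(3 + 2*8)) = 1/(1/(3 + 16)) = 1/(1/19) = 19)
-10*a*0 = -10*19*0 = -190*0 = 0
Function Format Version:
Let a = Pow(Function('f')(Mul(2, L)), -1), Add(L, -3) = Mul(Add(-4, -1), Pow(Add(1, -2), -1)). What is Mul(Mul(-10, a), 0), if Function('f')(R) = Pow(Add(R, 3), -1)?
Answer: 0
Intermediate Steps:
L = 8 (L = Add(3, Mul(Add(-4, -1), Pow(Add(1, -2), -1))) = Add(3, Mul(-5, Pow(-1, -1))) = Add(3, Mul(-5, -1)) = Add(3, 5) = 8)
Function('f')(R) = Pow(Add(3, R), -1)
a = 19 (a = Pow(Pow(Add(3, Mul(2, 8)), -1), -1) = Pow(Pow(Add(3, 16), -1), -1) = Pow(Pow(19, -1), -1) = Pow(Rational(1, 19), -1) = 19)
Mul(Mul(-10, a), 0) = Mul(Mul(-10, 19), 0) = Mul(-190, 0) = 0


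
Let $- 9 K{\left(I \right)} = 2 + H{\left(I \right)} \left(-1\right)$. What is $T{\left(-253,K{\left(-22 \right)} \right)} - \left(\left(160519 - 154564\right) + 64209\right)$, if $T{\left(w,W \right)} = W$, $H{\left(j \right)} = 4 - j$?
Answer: $- \frac{210484}{3} \approx -70161.0$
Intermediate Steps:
$K{\left(I \right)} = \frac{2}{9} - \frac{I}{9}$ ($K{\left(I \right)} = - \frac{2 + \left(4 - I\right) \left(-1\right)}{9} = - \frac{2 + \left(-4 + I\right)}{9} = - \frac{-2 + I}{9} = \frac{2}{9} - \frac{I}{9}$)
$T{\left(-253,K{\left(-22 \right)} \right)} - \left(\left(160519 - 154564\right) + 64209\right) = \left(\frac{2}{9} - - \frac{22}{9}\right) - \left(\left(160519 - 154564\right) + 64209\right) = \left(\frac{2}{9} + \frac{22}{9}\right) - \left(5955 + 64209\right) = \frac{8}{3} - 70164 = - \frac{210484}{3}$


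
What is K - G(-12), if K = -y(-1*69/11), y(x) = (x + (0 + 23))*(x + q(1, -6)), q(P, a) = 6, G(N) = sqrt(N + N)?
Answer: 552/121 - 2*I*sqrt(6) ≈ 4.562 - 4.899*I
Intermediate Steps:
G(N) = sqrt(2)*sqrt(N) (G(N) = sqrt(2*N) = sqrt(2)*sqrt(N))
y(x) = (6 + x)*(23 + x) (y(x) = (x + (0 + 23))*(x + 6) = (x + 23)*(6 + x) = (23 + x)*(6 + x) = (6 + x)*(23 + x))
K = 552/121 (K = -(138 + (-1*69/11)**2 + 29*(-1*69/11)) = -(138 + (-69*1/11)**2 + 29*(-69*1/11)) = -(138 + (-69/11)**2 + 29*(-69/11)) = -(138 + 4761/121 - 2001/11) = -1*(-552/121) = 552/121 ≈ 4.5620)
K - G(-12) = 552/121 - sqrt(2)*sqrt(-12) = 552/121 - sqrt(2)*2*I*sqrt(3) = 552/121 - 2*I*sqrt(6)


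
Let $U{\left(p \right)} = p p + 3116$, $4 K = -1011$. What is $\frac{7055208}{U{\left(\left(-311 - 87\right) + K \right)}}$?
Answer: $\frac{4180864}{252795} \approx 16.539$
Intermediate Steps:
$K = - \frac{1011}{4}$ ($K = \frac{1}{4} \left(-1011\right) = - \frac{1011}{4} \approx -252.75$)
$U{\left(p \right)} = 3116 + p^{2}$ ($U{\left(p \right)} = p^{2} + 3116 = 3116 + p^{2}$)
$\frac{7055208}{U{\left(\left(-311 - 87\right) + K \right)}} = \frac{7055208}{3116 + \left(\left(-311 - 87\right) - \frac{1011}{4}\right)^{2}} = \frac{7055208}{3116 + \left(-398 - \frac{1011}{4}\right)^{2}} = \frac{7055208}{3116 + \left(- \frac{2603}{4}\right)^{2}} = \frac{7055208}{3116 + \frac{6775609}{16}} = \frac{7055208}{\frac{6825465}{16}} = 7055208 \cdot \frac{16}{6825465} = \frac{4180864}{252795}$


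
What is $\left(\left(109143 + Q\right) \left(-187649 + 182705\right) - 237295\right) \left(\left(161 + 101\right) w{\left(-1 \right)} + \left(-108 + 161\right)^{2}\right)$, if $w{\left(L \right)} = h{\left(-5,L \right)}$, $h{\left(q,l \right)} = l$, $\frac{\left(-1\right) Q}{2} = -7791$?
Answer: $-1571187489165$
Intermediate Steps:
$Q = 15582$ ($Q = \left(-2\right) \left(-7791\right) = 15582$)
$w{\left(L \right)} = L$
$\left(\left(109143 + Q\right) \left(-187649 + 182705\right) - 237295\right) \left(\left(161 + 101\right) w{\left(-1 \right)} + \left(-108 + 161\right)^{2}\right) = \left(\left(109143 + 15582\right) \left(-187649 + 182705\right) - 237295\right) \left(\left(161 + 101\right) \left(-1\right) + \left(-108 + 161\right)^{2}\right) = \left(124725 \left(-4944\right) - 237295\right) \left(262 \left(-1\right) + 53^{2}\right) = \left(-616640400 - 237295\right) \left(-262 + 2809\right) = \left(-616877695\right) 2547 = -1571187489165$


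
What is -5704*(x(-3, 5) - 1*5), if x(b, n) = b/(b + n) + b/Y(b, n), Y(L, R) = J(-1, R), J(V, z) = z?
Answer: 202492/5 ≈ 40498.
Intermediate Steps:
Y(L, R) = R
x(b, n) = b/n + b/(b + n) (x(b, n) = b/(b + n) + b/n = b/n + b/(b + n))
-5704*(x(-3, 5) - 1*5) = -5704*(-3*(-3 + 2*5)/(5*(-3 + 5)) - 1*5) = -5704*(-3*⅕*(-3 + 10)/2 - 5) = -5704*(-3*⅕*½*7 - 5) = -5704*(-21/10 - 5) = -5704*(-71/10) = 202492/5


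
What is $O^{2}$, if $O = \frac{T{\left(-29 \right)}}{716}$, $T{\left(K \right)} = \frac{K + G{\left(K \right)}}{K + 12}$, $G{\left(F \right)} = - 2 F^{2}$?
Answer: $\frac{2927521}{148157584} \approx 0.01976$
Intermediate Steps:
$T{\left(K \right)} = \frac{K - 2 K^{2}}{12 + K}$ ($T{\left(K \right)} = \frac{K - 2 K^{2}}{K + 12} = \frac{K - 2 K^{2}}{12 + K}$)
$O = \frac{1711}{12172}$ ($O = \frac{\left(-29\right) \frac{1}{12 - 29} \left(1 - -58\right)}{716} = - \frac{29 \left(1 + 58\right)}{-17} \cdot \frac{1}{716} = \left(-29\right) \left(- \frac{1}{17}\right) 59 \cdot \frac{1}{716} = \frac{1711}{17} \cdot \frac{1}{716} = \frac{1711}{12172} \approx 0.14057$)
$O^{2} = \left(\frac{1711}{12172}\right)^{2} = \frac{2927521}{148157584}$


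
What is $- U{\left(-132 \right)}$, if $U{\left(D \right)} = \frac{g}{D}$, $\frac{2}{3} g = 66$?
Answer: $\frac{3}{4} \approx 0.75$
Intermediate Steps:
$g = 99$ ($g = \frac{3}{2} \cdot 66 = 99$)
$U{\left(D \right)} = \frac{99}{D}$
$- U{\left(-132 \right)} = - \frac{99}{-132} = - \frac{99 \left(-1\right)}{132} = \left(-1\right) \left(- \frac{3}{4}\right) = \frac{3}{4}$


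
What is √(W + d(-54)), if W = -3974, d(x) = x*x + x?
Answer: 2*I*√278 ≈ 33.347*I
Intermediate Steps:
d(x) = x + x² (d(x) = x² + x = x + x²)
√(W + d(-54)) = √(-3974 - 54*(1 - 54)) = √(-3974 - 54*(-53)) = √(-3974 + 2862) = √(-1112) = 2*I*√278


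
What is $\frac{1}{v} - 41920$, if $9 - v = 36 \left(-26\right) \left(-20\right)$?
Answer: $- \frac{784365121}{18711} \approx -41920.0$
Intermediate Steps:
$v = -18711$ ($v = 9 - 36 \left(-26\right) \left(-20\right) = 9 - \left(-936\right) \left(-20\right) = 9 - 18720 = -18711$)
$\frac{1}{v} - 41920 = \frac{1}{-18711} - 41920 = - \frac{1}{18711} - 41920 = - \frac{784365121}{18711}$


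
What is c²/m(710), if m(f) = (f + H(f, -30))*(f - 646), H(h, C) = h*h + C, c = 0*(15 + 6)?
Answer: 0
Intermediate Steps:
c = 0 (c = 0*21 = 0)
H(h, C) = C + h² (H(h, C) = h² + C = C + h²)
m(f) = (-646 + f)*(-30 + f + f²) (m(f) = (f + (-30 + f²))*(f - 646) = (-30 + f + f²)*(-646 + f) = (-646 + f)*(-30 + f + f²))
c²/m(710) = 0²/(19380 + 710³ - 676*710 - 645*710²) = 0/(19380 + 357911000 - 479960 - 645*504100) = 0/(19380 + 357911000 - 479960 - 325144500) = 0/32305920 = 0*(1/32305920) = 0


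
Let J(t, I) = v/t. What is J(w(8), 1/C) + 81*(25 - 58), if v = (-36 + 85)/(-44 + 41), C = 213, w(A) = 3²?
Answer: -72220/27 ≈ -2674.8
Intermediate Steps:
w(A) = 9
v = -49/3 (v = 49/(-3) = 49*(-⅓) = -49/3 ≈ -16.333)
J(t, I) = -49/(3*t)
J(w(8), 1/C) + 81*(25 - 58) = -49/3/9 + 81*(25 - 58) = -49/3*⅑ + 81*(-33) = -49/27 - 2673 = -72220/27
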